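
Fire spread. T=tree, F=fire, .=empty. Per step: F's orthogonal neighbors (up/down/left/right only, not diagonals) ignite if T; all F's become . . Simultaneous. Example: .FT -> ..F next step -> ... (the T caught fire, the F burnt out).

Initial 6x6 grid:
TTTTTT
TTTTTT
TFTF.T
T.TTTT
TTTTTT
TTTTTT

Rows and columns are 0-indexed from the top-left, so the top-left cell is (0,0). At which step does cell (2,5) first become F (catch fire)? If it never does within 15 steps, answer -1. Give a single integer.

Step 1: cell (2,5)='T' (+5 fires, +2 burnt)
Step 2: cell (2,5)='T' (+9 fires, +5 burnt)
Step 3: cell (2,5)='T' (+9 fires, +9 burnt)
Step 4: cell (2,5)='F' (+7 fires, +9 burnt)
  -> target ignites at step 4
Step 5: cell (2,5)='.' (+2 fires, +7 burnt)
Step 6: cell (2,5)='.' (+0 fires, +2 burnt)
  fire out at step 6

4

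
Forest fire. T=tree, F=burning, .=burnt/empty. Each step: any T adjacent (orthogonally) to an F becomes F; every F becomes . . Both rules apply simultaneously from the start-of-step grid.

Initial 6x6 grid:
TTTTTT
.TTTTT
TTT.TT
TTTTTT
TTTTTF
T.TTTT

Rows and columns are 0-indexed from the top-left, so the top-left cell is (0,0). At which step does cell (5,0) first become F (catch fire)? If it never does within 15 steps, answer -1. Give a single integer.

Step 1: cell (5,0)='T' (+3 fires, +1 burnt)
Step 2: cell (5,0)='T' (+4 fires, +3 burnt)
Step 3: cell (5,0)='T' (+5 fires, +4 burnt)
Step 4: cell (5,0)='T' (+5 fires, +5 burnt)
Step 5: cell (5,0)='T' (+5 fires, +5 burnt)
Step 6: cell (5,0)='F' (+5 fires, +5 burnt)
  -> target ignites at step 6
Step 7: cell (5,0)='.' (+3 fires, +5 burnt)
Step 8: cell (5,0)='.' (+1 fires, +3 burnt)
Step 9: cell (5,0)='.' (+1 fires, +1 burnt)
Step 10: cell (5,0)='.' (+0 fires, +1 burnt)
  fire out at step 10

6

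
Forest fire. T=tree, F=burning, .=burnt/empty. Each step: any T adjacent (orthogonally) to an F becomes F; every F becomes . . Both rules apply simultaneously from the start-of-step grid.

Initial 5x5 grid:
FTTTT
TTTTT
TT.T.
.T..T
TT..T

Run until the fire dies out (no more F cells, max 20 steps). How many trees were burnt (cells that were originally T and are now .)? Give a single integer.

Answer: 15

Derivation:
Step 1: +2 fires, +1 burnt (F count now 2)
Step 2: +3 fires, +2 burnt (F count now 3)
Step 3: +3 fires, +3 burnt (F count now 3)
Step 4: +3 fires, +3 burnt (F count now 3)
Step 5: +3 fires, +3 burnt (F count now 3)
Step 6: +1 fires, +3 burnt (F count now 1)
Step 7: +0 fires, +1 burnt (F count now 0)
Fire out after step 7
Initially T: 17, now '.': 23
Total burnt (originally-T cells now '.'): 15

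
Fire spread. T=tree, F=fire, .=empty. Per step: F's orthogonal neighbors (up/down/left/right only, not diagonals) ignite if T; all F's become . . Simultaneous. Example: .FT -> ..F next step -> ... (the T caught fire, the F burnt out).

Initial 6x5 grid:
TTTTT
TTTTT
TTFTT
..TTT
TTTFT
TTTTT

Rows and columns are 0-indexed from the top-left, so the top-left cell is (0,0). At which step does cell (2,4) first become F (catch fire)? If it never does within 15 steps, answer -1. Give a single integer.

Step 1: cell (2,4)='T' (+8 fires, +2 burnt)
Step 2: cell (2,4)='F' (+9 fires, +8 burnt)
  -> target ignites at step 2
Step 3: cell (2,4)='.' (+6 fires, +9 burnt)
Step 4: cell (2,4)='.' (+3 fires, +6 burnt)
Step 5: cell (2,4)='.' (+0 fires, +3 burnt)
  fire out at step 5

2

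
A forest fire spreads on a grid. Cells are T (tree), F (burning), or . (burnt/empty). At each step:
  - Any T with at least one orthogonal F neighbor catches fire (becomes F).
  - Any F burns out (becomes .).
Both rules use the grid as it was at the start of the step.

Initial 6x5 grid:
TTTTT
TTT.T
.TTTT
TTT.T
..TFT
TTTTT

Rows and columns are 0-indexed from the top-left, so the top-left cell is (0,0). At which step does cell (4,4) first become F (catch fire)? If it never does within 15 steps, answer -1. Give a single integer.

Step 1: cell (4,4)='F' (+3 fires, +1 burnt)
  -> target ignites at step 1
Step 2: cell (4,4)='.' (+4 fires, +3 burnt)
Step 3: cell (4,4)='.' (+4 fires, +4 burnt)
Step 4: cell (4,4)='.' (+6 fires, +4 burnt)
Step 5: cell (4,4)='.' (+3 fires, +6 burnt)
Step 6: cell (4,4)='.' (+3 fires, +3 burnt)
Step 7: cell (4,4)='.' (+1 fires, +3 burnt)
Step 8: cell (4,4)='.' (+0 fires, +1 burnt)
  fire out at step 8

1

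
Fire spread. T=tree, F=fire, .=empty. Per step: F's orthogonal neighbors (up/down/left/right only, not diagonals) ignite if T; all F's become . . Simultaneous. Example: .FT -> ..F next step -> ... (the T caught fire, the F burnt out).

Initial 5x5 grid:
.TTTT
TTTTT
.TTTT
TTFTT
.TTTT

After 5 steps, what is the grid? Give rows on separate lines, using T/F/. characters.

Step 1: 4 trees catch fire, 1 burn out
  .TTTT
  TTTTT
  .TFTT
  TF.FT
  .TFTT
Step 2: 7 trees catch fire, 4 burn out
  .TTTT
  TTFTT
  .F.FT
  F...F
  .F.FT
Step 3: 5 trees catch fire, 7 burn out
  .TFTT
  TF.FT
  ....F
  .....
  ....F
Step 4: 4 trees catch fire, 5 burn out
  .F.FT
  F...F
  .....
  .....
  .....
Step 5: 1 trees catch fire, 4 burn out
  ....F
  .....
  .....
  .....
  .....

....F
.....
.....
.....
.....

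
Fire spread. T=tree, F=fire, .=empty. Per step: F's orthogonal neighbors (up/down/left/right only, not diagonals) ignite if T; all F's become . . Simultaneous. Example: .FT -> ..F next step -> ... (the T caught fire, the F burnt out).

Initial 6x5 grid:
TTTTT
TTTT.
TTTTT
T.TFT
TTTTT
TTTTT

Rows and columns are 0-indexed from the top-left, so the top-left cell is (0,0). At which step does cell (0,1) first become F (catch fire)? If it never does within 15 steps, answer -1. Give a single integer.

Step 1: cell (0,1)='T' (+4 fires, +1 burnt)
Step 2: cell (0,1)='T' (+6 fires, +4 burnt)
Step 3: cell (0,1)='T' (+6 fires, +6 burnt)
Step 4: cell (0,1)='T' (+6 fires, +6 burnt)
Step 5: cell (0,1)='F' (+4 fires, +6 burnt)
  -> target ignites at step 5
Step 6: cell (0,1)='.' (+1 fires, +4 burnt)
Step 7: cell (0,1)='.' (+0 fires, +1 burnt)
  fire out at step 7

5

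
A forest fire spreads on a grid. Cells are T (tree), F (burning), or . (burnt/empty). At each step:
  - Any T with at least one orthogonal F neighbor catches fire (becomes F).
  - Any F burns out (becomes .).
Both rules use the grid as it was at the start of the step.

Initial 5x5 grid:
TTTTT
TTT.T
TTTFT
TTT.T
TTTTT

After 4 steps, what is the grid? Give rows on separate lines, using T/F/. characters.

Step 1: 2 trees catch fire, 1 burn out
  TTTTT
  TTT.T
  TTF.F
  TTT.T
  TTTTT
Step 2: 5 trees catch fire, 2 burn out
  TTTTT
  TTF.F
  TF...
  TTF.F
  TTTTT
Step 3: 7 trees catch fire, 5 burn out
  TTFTF
  TF...
  F....
  TF...
  TTFTF
Step 4: 6 trees catch fire, 7 burn out
  TF.F.
  F....
  .....
  F....
  TF.F.

TF.F.
F....
.....
F....
TF.F.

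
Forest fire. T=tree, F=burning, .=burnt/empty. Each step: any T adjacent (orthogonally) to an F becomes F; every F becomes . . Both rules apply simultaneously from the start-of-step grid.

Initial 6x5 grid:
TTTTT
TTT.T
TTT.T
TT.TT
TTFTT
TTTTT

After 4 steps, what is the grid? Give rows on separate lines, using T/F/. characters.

Step 1: 3 trees catch fire, 1 burn out
  TTTTT
  TTT.T
  TTT.T
  TT.TT
  TF.FT
  TTFTT
Step 2: 6 trees catch fire, 3 burn out
  TTTTT
  TTT.T
  TTT.T
  TF.FT
  F...F
  TF.FT
Step 3: 5 trees catch fire, 6 burn out
  TTTTT
  TTT.T
  TFT.T
  F...F
  .....
  F...F
Step 4: 4 trees catch fire, 5 burn out
  TTTTT
  TFT.T
  F.F.F
  .....
  .....
  .....

TTTTT
TFT.T
F.F.F
.....
.....
.....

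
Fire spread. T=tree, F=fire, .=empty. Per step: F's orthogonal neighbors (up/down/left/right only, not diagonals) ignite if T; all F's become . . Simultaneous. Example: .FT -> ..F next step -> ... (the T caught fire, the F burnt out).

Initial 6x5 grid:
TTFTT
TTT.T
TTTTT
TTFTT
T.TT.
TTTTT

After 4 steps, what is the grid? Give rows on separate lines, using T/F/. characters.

Step 1: 7 trees catch fire, 2 burn out
  TF.FT
  TTF.T
  TTFTT
  TF.FT
  T.FT.
  TTTTT
Step 2: 9 trees catch fire, 7 burn out
  F...F
  TF..T
  TF.FT
  F...F
  T..F.
  TTFTT
Step 3: 7 trees catch fire, 9 burn out
  .....
  F...F
  F...F
  .....
  F....
  TF.FT
Step 4: 2 trees catch fire, 7 burn out
  .....
  .....
  .....
  .....
  .....
  F...F

.....
.....
.....
.....
.....
F...F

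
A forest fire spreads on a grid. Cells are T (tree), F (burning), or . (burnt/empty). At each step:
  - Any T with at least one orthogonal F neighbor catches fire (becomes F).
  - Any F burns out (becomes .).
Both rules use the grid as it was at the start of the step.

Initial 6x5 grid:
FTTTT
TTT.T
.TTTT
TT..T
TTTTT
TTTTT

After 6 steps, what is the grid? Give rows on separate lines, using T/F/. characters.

Step 1: 2 trees catch fire, 1 burn out
  .FTTT
  FTT.T
  .TTTT
  TT..T
  TTTTT
  TTTTT
Step 2: 2 trees catch fire, 2 burn out
  ..FTT
  .FT.T
  .TTTT
  TT..T
  TTTTT
  TTTTT
Step 3: 3 trees catch fire, 2 burn out
  ...FT
  ..F.T
  .FTTT
  TT..T
  TTTTT
  TTTTT
Step 4: 3 trees catch fire, 3 burn out
  ....F
  ....T
  ..FTT
  TF..T
  TTTTT
  TTTTT
Step 5: 4 trees catch fire, 3 burn out
  .....
  ....F
  ...FT
  F...T
  TFTTT
  TTTTT
Step 6: 4 trees catch fire, 4 burn out
  .....
  .....
  ....F
  ....T
  F.FTT
  TFTTT

.....
.....
....F
....T
F.FTT
TFTTT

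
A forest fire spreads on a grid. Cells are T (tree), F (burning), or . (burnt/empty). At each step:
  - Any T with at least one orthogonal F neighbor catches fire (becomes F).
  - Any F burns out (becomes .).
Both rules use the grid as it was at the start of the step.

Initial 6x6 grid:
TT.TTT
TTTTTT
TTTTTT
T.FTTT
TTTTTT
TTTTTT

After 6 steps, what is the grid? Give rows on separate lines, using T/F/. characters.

Step 1: 3 trees catch fire, 1 burn out
  TT.TTT
  TTTTTT
  TTFTTT
  T..FTT
  TTFTTT
  TTTTTT
Step 2: 7 trees catch fire, 3 burn out
  TT.TTT
  TTFTTT
  TF.FTT
  T...FT
  TF.FTT
  TTFTTT
Step 3: 9 trees catch fire, 7 burn out
  TT.TTT
  TF.FTT
  F...FT
  T....F
  F...FT
  TF.FTT
Step 4: 9 trees catch fire, 9 burn out
  TF.FTT
  F...FT
  .....F
  F.....
  .....F
  F...FT
Step 5: 4 trees catch fire, 9 burn out
  F...FT
  .....F
  ......
  ......
  ......
  .....F
Step 6: 1 trees catch fire, 4 burn out
  .....F
  ......
  ......
  ......
  ......
  ......

.....F
......
......
......
......
......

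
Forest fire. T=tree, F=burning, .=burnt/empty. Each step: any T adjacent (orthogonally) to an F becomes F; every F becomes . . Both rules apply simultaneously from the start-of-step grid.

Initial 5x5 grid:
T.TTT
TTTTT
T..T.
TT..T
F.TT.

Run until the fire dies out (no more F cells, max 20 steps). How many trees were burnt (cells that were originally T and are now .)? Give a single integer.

Step 1: +1 fires, +1 burnt (F count now 1)
Step 2: +2 fires, +1 burnt (F count now 2)
Step 3: +1 fires, +2 burnt (F count now 1)
Step 4: +2 fires, +1 burnt (F count now 2)
Step 5: +1 fires, +2 burnt (F count now 1)
Step 6: +2 fires, +1 burnt (F count now 2)
Step 7: +3 fires, +2 burnt (F count now 3)
Step 8: +1 fires, +3 burnt (F count now 1)
Step 9: +0 fires, +1 burnt (F count now 0)
Fire out after step 9
Initially T: 16, now '.': 22
Total burnt (originally-T cells now '.'): 13

Answer: 13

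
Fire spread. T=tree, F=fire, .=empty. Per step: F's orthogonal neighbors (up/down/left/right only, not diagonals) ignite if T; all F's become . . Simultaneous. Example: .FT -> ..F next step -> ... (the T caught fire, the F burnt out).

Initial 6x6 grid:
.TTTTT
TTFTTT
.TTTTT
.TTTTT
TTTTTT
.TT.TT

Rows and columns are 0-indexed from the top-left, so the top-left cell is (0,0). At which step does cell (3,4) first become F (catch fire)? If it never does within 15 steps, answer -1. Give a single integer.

Step 1: cell (3,4)='T' (+4 fires, +1 burnt)
Step 2: cell (3,4)='T' (+7 fires, +4 burnt)
Step 3: cell (3,4)='T' (+6 fires, +7 burnt)
Step 4: cell (3,4)='F' (+6 fires, +6 burnt)
  -> target ignites at step 4
Step 5: cell (3,4)='.' (+4 fires, +6 burnt)
Step 6: cell (3,4)='.' (+2 fires, +4 burnt)
Step 7: cell (3,4)='.' (+1 fires, +2 burnt)
Step 8: cell (3,4)='.' (+0 fires, +1 burnt)
  fire out at step 8

4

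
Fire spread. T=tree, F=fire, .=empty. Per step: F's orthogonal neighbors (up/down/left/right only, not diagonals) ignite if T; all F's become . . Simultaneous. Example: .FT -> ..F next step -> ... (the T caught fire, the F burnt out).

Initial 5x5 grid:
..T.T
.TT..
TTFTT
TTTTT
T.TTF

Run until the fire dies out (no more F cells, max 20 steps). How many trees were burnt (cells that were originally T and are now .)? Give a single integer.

Step 1: +6 fires, +2 burnt (F count now 6)
Step 2: +7 fires, +6 burnt (F count now 7)
Step 3: +1 fires, +7 burnt (F count now 1)
Step 4: +1 fires, +1 burnt (F count now 1)
Step 5: +0 fires, +1 burnt (F count now 0)
Fire out after step 5
Initially T: 16, now '.': 24
Total burnt (originally-T cells now '.'): 15

Answer: 15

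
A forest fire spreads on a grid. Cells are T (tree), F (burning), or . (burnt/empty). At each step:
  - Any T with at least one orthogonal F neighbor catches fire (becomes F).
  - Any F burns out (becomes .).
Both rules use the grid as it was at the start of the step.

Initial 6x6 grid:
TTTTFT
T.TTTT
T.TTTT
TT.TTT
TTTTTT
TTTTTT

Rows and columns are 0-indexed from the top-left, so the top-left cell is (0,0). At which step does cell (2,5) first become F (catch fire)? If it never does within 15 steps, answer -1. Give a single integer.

Step 1: cell (2,5)='T' (+3 fires, +1 burnt)
Step 2: cell (2,5)='T' (+4 fires, +3 burnt)
Step 3: cell (2,5)='F' (+5 fires, +4 burnt)
  -> target ignites at step 3
Step 4: cell (2,5)='.' (+5 fires, +5 burnt)
Step 5: cell (2,5)='.' (+4 fires, +5 burnt)
Step 6: cell (2,5)='.' (+4 fires, +4 burnt)
Step 7: cell (2,5)='.' (+3 fires, +4 burnt)
Step 8: cell (2,5)='.' (+3 fires, +3 burnt)
Step 9: cell (2,5)='.' (+1 fires, +3 burnt)
Step 10: cell (2,5)='.' (+0 fires, +1 burnt)
  fire out at step 10

3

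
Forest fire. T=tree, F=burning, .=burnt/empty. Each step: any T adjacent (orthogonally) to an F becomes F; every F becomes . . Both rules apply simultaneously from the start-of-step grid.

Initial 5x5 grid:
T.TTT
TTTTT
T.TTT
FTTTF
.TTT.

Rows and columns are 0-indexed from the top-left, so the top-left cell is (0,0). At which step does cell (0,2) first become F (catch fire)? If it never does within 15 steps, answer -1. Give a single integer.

Step 1: cell (0,2)='T' (+4 fires, +2 burnt)
Step 2: cell (0,2)='T' (+6 fires, +4 burnt)
Step 3: cell (0,2)='T' (+6 fires, +6 burnt)
Step 4: cell (0,2)='T' (+2 fires, +6 burnt)
Step 5: cell (0,2)='F' (+1 fires, +2 burnt)
  -> target ignites at step 5
Step 6: cell (0,2)='.' (+0 fires, +1 burnt)
  fire out at step 6

5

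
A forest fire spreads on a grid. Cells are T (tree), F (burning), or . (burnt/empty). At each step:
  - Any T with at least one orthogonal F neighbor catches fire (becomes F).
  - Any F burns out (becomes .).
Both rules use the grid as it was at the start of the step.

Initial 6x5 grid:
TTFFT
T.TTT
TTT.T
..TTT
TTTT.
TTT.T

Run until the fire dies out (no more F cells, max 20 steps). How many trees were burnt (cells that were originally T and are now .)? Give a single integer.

Answer: 21

Derivation:
Step 1: +4 fires, +2 burnt (F count now 4)
Step 2: +3 fires, +4 burnt (F count now 3)
Step 3: +4 fires, +3 burnt (F count now 4)
Step 4: +4 fires, +4 burnt (F count now 4)
Step 5: +3 fires, +4 burnt (F count now 3)
Step 6: +2 fires, +3 burnt (F count now 2)
Step 7: +1 fires, +2 burnt (F count now 1)
Step 8: +0 fires, +1 burnt (F count now 0)
Fire out after step 8
Initially T: 22, now '.': 29
Total burnt (originally-T cells now '.'): 21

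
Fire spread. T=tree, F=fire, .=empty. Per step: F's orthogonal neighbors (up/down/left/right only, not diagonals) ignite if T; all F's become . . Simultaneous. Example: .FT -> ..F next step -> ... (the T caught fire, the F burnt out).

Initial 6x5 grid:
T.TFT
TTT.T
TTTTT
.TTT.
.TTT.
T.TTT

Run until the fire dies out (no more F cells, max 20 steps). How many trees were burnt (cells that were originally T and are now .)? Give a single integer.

Step 1: +2 fires, +1 burnt (F count now 2)
Step 2: +2 fires, +2 burnt (F count now 2)
Step 3: +3 fires, +2 burnt (F count now 3)
Step 4: +4 fires, +3 burnt (F count now 4)
Step 5: +5 fires, +4 burnt (F count now 5)
Step 6: +3 fires, +5 burnt (F count now 3)
Step 7: +1 fires, +3 burnt (F count now 1)
Step 8: +1 fires, +1 burnt (F count now 1)
Step 9: +0 fires, +1 burnt (F count now 0)
Fire out after step 9
Initially T: 22, now '.': 29
Total burnt (originally-T cells now '.'): 21

Answer: 21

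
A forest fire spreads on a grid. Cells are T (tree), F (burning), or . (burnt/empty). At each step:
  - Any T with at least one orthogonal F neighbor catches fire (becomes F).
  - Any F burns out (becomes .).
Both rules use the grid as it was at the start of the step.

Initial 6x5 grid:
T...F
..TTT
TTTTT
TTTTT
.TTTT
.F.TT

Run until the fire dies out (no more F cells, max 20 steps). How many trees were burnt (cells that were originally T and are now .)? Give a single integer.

Answer: 19

Derivation:
Step 1: +2 fires, +2 burnt (F count now 2)
Step 2: +4 fires, +2 burnt (F count now 4)
Step 3: +7 fires, +4 burnt (F count now 7)
Step 4: +5 fires, +7 burnt (F count now 5)
Step 5: +1 fires, +5 burnt (F count now 1)
Step 6: +0 fires, +1 burnt (F count now 0)
Fire out after step 6
Initially T: 20, now '.': 29
Total burnt (originally-T cells now '.'): 19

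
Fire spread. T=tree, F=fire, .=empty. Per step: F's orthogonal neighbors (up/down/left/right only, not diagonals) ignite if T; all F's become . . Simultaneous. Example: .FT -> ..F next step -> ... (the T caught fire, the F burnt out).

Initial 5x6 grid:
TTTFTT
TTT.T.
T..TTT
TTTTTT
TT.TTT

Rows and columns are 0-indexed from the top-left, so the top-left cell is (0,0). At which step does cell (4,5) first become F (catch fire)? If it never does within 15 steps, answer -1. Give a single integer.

Step 1: cell (4,5)='T' (+2 fires, +1 burnt)
Step 2: cell (4,5)='T' (+4 fires, +2 burnt)
Step 3: cell (4,5)='T' (+3 fires, +4 burnt)
Step 4: cell (4,5)='T' (+4 fires, +3 burnt)
Step 5: cell (4,5)='T' (+4 fires, +4 burnt)
Step 6: cell (4,5)='F' (+4 fires, +4 burnt)
  -> target ignites at step 6
Step 7: cell (4,5)='.' (+2 fires, +4 burnt)
Step 8: cell (4,5)='.' (+1 fires, +2 burnt)
Step 9: cell (4,5)='.' (+0 fires, +1 burnt)
  fire out at step 9

6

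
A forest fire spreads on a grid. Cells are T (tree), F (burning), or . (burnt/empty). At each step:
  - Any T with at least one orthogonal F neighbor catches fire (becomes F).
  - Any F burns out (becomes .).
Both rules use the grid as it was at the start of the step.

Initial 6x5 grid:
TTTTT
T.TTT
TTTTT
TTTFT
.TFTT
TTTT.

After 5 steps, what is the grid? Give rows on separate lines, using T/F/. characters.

Step 1: 6 trees catch fire, 2 burn out
  TTTTT
  T.TTT
  TTTFT
  TTF.F
  .F.FT
  TTFT.
Step 2: 7 trees catch fire, 6 burn out
  TTTTT
  T.TFT
  TTF.F
  TF...
  ....F
  TF.F.
Step 3: 6 trees catch fire, 7 burn out
  TTTFT
  T.F.F
  TF...
  F....
  .....
  F....
Step 4: 3 trees catch fire, 6 burn out
  TTF.F
  T....
  F....
  .....
  .....
  .....
Step 5: 2 trees catch fire, 3 burn out
  TF...
  F....
  .....
  .....
  .....
  .....

TF...
F....
.....
.....
.....
.....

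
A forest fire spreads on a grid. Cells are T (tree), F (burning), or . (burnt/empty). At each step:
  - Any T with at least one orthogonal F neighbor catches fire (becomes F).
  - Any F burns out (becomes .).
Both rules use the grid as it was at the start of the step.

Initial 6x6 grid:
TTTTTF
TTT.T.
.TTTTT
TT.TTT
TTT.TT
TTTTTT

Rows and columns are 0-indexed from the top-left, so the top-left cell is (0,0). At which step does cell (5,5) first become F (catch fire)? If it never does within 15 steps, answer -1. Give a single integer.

Step 1: cell (5,5)='T' (+1 fires, +1 burnt)
Step 2: cell (5,5)='T' (+2 fires, +1 burnt)
Step 3: cell (5,5)='T' (+2 fires, +2 burnt)
Step 4: cell (5,5)='T' (+5 fires, +2 burnt)
Step 5: cell (5,5)='T' (+6 fires, +5 burnt)
Step 6: cell (5,5)='T' (+4 fires, +6 burnt)
Step 7: cell (5,5)='F' (+3 fires, +4 burnt)
  -> target ignites at step 7
Step 8: cell (5,5)='.' (+3 fires, +3 burnt)
Step 9: cell (5,5)='.' (+3 fires, +3 burnt)
Step 10: cell (5,5)='.' (+1 fires, +3 burnt)
Step 11: cell (5,5)='.' (+0 fires, +1 burnt)
  fire out at step 11

7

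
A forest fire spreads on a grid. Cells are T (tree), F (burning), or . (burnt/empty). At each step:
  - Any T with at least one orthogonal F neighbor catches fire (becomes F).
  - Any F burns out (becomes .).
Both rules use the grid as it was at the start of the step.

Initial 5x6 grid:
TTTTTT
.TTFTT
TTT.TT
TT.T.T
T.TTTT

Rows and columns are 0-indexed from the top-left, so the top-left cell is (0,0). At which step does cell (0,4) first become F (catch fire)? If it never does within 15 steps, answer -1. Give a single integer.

Step 1: cell (0,4)='T' (+3 fires, +1 burnt)
Step 2: cell (0,4)='F' (+6 fires, +3 burnt)
  -> target ignites at step 2
Step 3: cell (0,4)='.' (+4 fires, +6 burnt)
Step 4: cell (0,4)='.' (+4 fires, +4 burnt)
Step 5: cell (0,4)='.' (+2 fires, +4 burnt)
Step 6: cell (0,4)='.' (+2 fires, +2 burnt)
Step 7: cell (0,4)='.' (+1 fires, +2 burnt)
Step 8: cell (0,4)='.' (+2 fires, +1 burnt)
Step 9: cell (0,4)='.' (+0 fires, +2 burnt)
  fire out at step 9

2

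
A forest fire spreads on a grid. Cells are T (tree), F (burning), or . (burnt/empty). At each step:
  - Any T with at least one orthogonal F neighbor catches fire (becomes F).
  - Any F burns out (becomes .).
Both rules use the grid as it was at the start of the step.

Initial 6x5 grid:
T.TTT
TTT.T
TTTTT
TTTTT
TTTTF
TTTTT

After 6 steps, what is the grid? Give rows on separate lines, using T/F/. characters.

Step 1: 3 trees catch fire, 1 burn out
  T.TTT
  TTT.T
  TTTTT
  TTTTF
  TTTF.
  TTTTF
Step 2: 4 trees catch fire, 3 burn out
  T.TTT
  TTT.T
  TTTTF
  TTTF.
  TTF..
  TTTF.
Step 3: 5 trees catch fire, 4 burn out
  T.TTT
  TTT.F
  TTTF.
  TTF..
  TF...
  TTF..
Step 4: 5 trees catch fire, 5 burn out
  T.TTF
  TTT..
  TTF..
  TF...
  F....
  TF...
Step 5: 5 trees catch fire, 5 burn out
  T.TF.
  TTF..
  TF...
  F....
  .....
  F....
Step 6: 3 trees catch fire, 5 burn out
  T.F..
  TF...
  F....
  .....
  .....
  .....

T.F..
TF...
F....
.....
.....
.....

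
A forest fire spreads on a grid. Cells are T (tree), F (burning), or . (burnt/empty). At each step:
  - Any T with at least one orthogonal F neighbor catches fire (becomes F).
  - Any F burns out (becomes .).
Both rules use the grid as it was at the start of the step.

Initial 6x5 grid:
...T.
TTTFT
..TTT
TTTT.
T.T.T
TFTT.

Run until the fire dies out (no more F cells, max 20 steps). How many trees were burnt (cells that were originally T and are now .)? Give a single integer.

Answer: 17

Derivation:
Step 1: +6 fires, +2 burnt (F count now 6)
Step 2: +7 fires, +6 burnt (F count now 7)
Step 3: +3 fires, +7 burnt (F count now 3)
Step 4: +1 fires, +3 burnt (F count now 1)
Step 5: +0 fires, +1 burnt (F count now 0)
Fire out after step 5
Initially T: 18, now '.': 29
Total burnt (originally-T cells now '.'): 17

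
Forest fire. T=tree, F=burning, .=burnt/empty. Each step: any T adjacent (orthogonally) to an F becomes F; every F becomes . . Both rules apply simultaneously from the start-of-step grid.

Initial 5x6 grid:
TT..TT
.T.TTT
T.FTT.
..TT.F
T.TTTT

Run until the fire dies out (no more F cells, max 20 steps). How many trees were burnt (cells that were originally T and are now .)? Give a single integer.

Step 1: +3 fires, +2 burnt (F count now 3)
Step 2: +5 fires, +3 burnt (F count now 5)
Step 3: +2 fires, +5 burnt (F count now 2)
Step 4: +2 fires, +2 burnt (F count now 2)
Step 5: +1 fires, +2 burnt (F count now 1)
Step 6: +0 fires, +1 burnt (F count now 0)
Fire out after step 6
Initially T: 18, now '.': 25
Total burnt (originally-T cells now '.'): 13

Answer: 13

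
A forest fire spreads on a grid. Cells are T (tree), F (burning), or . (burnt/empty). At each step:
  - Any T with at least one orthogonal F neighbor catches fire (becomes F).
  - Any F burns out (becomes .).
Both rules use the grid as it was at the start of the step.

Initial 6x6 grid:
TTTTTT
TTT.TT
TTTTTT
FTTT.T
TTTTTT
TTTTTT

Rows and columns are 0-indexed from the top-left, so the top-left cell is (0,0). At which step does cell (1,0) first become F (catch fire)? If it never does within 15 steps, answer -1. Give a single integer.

Step 1: cell (1,0)='T' (+3 fires, +1 burnt)
Step 2: cell (1,0)='F' (+5 fires, +3 burnt)
  -> target ignites at step 2
Step 3: cell (1,0)='.' (+6 fires, +5 burnt)
Step 4: cell (1,0)='.' (+5 fires, +6 burnt)
Step 5: cell (1,0)='.' (+4 fires, +5 burnt)
Step 6: cell (1,0)='.' (+5 fires, +4 burnt)
Step 7: cell (1,0)='.' (+4 fires, +5 burnt)
Step 8: cell (1,0)='.' (+1 fires, +4 burnt)
Step 9: cell (1,0)='.' (+0 fires, +1 burnt)
  fire out at step 9

2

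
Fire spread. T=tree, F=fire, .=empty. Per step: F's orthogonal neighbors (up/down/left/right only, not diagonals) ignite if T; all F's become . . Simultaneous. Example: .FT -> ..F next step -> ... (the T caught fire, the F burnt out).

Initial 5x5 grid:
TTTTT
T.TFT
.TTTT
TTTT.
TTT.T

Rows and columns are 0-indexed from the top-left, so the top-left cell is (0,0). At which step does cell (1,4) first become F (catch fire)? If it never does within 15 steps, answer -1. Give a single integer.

Step 1: cell (1,4)='F' (+4 fires, +1 burnt)
  -> target ignites at step 1
Step 2: cell (1,4)='.' (+5 fires, +4 burnt)
Step 3: cell (1,4)='.' (+3 fires, +5 burnt)
Step 4: cell (1,4)='.' (+3 fires, +3 burnt)
Step 5: cell (1,4)='.' (+3 fires, +3 burnt)
Step 6: cell (1,4)='.' (+1 fires, +3 burnt)
Step 7: cell (1,4)='.' (+0 fires, +1 burnt)
  fire out at step 7

1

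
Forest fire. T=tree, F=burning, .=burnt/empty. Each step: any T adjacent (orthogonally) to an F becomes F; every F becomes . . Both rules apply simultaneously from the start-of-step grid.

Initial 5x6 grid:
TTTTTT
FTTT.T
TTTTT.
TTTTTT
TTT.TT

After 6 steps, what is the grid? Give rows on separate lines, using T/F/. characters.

Step 1: 3 trees catch fire, 1 burn out
  FTTTTT
  .FTT.T
  FTTTT.
  TTTTTT
  TTT.TT
Step 2: 4 trees catch fire, 3 burn out
  .FTTTT
  ..FT.T
  .FTTT.
  FTTTTT
  TTT.TT
Step 3: 5 trees catch fire, 4 burn out
  ..FTTT
  ...F.T
  ..FTT.
  .FTTTT
  FTT.TT
Step 4: 4 trees catch fire, 5 burn out
  ...FTT
  .....T
  ...FT.
  ..FTTT
  .FT.TT
Step 5: 4 trees catch fire, 4 burn out
  ....FT
  .....T
  ....F.
  ...FTT
  ..F.TT
Step 6: 2 trees catch fire, 4 burn out
  .....F
  .....T
  ......
  ....FT
  ....TT

.....F
.....T
......
....FT
....TT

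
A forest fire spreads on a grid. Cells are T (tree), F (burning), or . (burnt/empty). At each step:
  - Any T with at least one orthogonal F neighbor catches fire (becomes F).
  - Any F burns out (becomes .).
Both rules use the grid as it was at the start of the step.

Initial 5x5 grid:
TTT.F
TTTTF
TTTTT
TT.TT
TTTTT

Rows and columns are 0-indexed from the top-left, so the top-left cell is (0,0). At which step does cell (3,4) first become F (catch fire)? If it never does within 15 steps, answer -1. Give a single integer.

Step 1: cell (3,4)='T' (+2 fires, +2 burnt)
Step 2: cell (3,4)='F' (+3 fires, +2 burnt)
  -> target ignites at step 2
Step 3: cell (3,4)='.' (+5 fires, +3 burnt)
Step 4: cell (3,4)='.' (+4 fires, +5 burnt)
Step 5: cell (3,4)='.' (+4 fires, +4 burnt)
Step 6: cell (3,4)='.' (+2 fires, +4 burnt)
Step 7: cell (3,4)='.' (+1 fires, +2 burnt)
Step 8: cell (3,4)='.' (+0 fires, +1 burnt)
  fire out at step 8

2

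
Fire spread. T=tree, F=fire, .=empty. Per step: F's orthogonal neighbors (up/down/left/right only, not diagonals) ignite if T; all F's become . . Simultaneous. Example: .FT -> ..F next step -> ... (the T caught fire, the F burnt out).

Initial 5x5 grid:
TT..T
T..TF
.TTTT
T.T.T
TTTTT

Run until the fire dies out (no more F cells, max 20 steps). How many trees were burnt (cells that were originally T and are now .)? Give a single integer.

Step 1: +3 fires, +1 burnt (F count now 3)
Step 2: +2 fires, +3 burnt (F count now 2)
Step 3: +2 fires, +2 burnt (F count now 2)
Step 4: +3 fires, +2 burnt (F count now 3)
Step 5: +1 fires, +3 burnt (F count now 1)
Step 6: +1 fires, +1 burnt (F count now 1)
Step 7: +1 fires, +1 burnt (F count now 1)
Step 8: +1 fires, +1 burnt (F count now 1)
Step 9: +0 fires, +1 burnt (F count now 0)
Fire out after step 9
Initially T: 17, now '.': 22
Total burnt (originally-T cells now '.'): 14

Answer: 14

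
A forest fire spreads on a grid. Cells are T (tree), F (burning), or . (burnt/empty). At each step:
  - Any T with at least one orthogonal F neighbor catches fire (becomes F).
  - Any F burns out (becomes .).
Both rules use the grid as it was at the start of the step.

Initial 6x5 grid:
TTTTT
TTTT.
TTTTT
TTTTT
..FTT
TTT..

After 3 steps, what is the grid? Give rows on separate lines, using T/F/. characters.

Step 1: 3 trees catch fire, 1 burn out
  TTTTT
  TTTT.
  TTTTT
  TTFTT
  ...FT
  TTF..
Step 2: 5 trees catch fire, 3 burn out
  TTTTT
  TTTT.
  TTFTT
  TF.FT
  ....F
  TF...
Step 3: 6 trees catch fire, 5 burn out
  TTTTT
  TTFT.
  TF.FT
  F...F
  .....
  F....

TTTTT
TTFT.
TF.FT
F...F
.....
F....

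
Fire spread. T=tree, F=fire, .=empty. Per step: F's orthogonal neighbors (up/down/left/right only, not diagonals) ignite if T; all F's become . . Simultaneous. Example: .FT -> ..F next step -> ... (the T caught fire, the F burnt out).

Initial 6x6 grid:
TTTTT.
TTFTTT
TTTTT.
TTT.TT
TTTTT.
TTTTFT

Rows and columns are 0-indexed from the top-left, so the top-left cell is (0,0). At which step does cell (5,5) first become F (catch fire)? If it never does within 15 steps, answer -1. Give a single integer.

Step 1: cell (5,5)='F' (+7 fires, +2 burnt)
  -> target ignites at step 1
Step 2: cell (5,5)='.' (+10 fires, +7 burnt)
Step 3: cell (5,5)='.' (+9 fires, +10 burnt)
Step 4: cell (5,5)='.' (+3 fires, +9 burnt)
Step 5: cell (5,5)='.' (+1 fires, +3 burnt)
Step 6: cell (5,5)='.' (+0 fires, +1 burnt)
  fire out at step 6

1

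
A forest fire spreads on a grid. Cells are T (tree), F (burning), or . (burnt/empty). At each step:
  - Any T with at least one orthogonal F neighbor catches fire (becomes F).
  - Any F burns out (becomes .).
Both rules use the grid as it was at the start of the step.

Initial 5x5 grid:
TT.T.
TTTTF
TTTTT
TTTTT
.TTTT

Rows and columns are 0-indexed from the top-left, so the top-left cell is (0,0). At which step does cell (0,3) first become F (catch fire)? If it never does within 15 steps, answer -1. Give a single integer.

Step 1: cell (0,3)='T' (+2 fires, +1 burnt)
Step 2: cell (0,3)='F' (+4 fires, +2 burnt)
  -> target ignites at step 2
Step 3: cell (0,3)='.' (+4 fires, +4 burnt)
Step 4: cell (0,3)='.' (+5 fires, +4 burnt)
Step 5: cell (0,3)='.' (+4 fires, +5 burnt)
Step 6: cell (0,3)='.' (+2 fires, +4 burnt)
Step 7: cell (0,3)='.' (+0 fires, +2 burnt)
  fire out at step 7

2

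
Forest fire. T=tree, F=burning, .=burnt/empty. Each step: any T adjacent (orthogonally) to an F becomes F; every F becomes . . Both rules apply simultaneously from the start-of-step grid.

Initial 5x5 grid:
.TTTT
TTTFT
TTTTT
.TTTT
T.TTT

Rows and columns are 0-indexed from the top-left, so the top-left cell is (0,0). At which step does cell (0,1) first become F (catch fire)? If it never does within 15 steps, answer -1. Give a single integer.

Step 1: cell (0,1)='T' (+4 fires, +1 burnt)
Step 2: cell (0,1)='T' (+6 fires, +4 burnt)
Step 3: cell (0,1)='F' (+6 fires, +6 burnt)
  -> target ignites at step 3
Step 4: cell (0,1)='.' (+4 fires, +6 burnt)
Step 5: cell (0,1)='.' (+0 fires, +4 burnt)
  fire out at step 5

3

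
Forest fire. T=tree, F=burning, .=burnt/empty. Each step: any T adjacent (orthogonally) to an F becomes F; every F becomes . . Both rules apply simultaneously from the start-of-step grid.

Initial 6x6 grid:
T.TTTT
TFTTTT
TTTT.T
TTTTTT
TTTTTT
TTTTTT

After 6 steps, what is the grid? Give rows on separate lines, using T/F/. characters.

Step 1: 3 trees catch fire, 1 burn out
  T.TTTT
  F.FTTT
  TFTT.T
  TTTTTT
  TTTTTT
  TTTTTT
Step 2: 6 trees catch fire, 3 burn out
  F.FTTT
  ...FTT
  F.FT.T
  TFTTTT
  TTTTTT
  TTTTTT
Step 3: 6 trees catch fire, 6 burn out
  ...FTT
  ....FT
  ...F.T
  F.FTTT
  TFTTTT
  TTTTTT
Step 4: 6 trees catch fire, 6 burn out
  ....FT
  .....F
  .....T
  ...FTT
  F.FTTT
  TFTTTT
Step 5: 6 trees catch fire, 6 burn out
  .....F
  ......
  .....F
  ....FT
  ...FTT
  F.FTTT
Step 6: 3 trees catch fire, 6 burn out
  ......
  ......
  ......
  .....F
  ....FT
  ...FTT

......
......
......
.....F
....FT
...FTT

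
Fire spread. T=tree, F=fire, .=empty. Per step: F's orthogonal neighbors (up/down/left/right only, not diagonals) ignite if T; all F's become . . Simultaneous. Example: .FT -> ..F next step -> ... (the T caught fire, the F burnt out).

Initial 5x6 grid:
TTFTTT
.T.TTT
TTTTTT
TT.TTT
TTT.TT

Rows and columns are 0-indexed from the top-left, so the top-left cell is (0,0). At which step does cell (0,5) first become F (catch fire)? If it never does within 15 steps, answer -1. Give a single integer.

Step 1: cell (0,5)='T' (+2 fires, +1 burnt)
Step 2: cell (0,5)='T' (+4 fires, +2 burnt)
Step 3: cell (0,5)='F' (+4 fires, +4 burnt)
  -> target ignites at step 3
Step 4: cell (0,5)='.' (+6 fires, +4 burnt)
Step 5: cell (0,5)='.' (+4 fires, +6 burnt)
Step 6: cell (0,5)='.' (+4 fires, +4 burnt)
Step 7: cell (0,5)='.' (+1 fires, +4 burnt)
Step 8: cell (0,5)='.' (+0 fires, +1 burnt)
  fire out at step 8

3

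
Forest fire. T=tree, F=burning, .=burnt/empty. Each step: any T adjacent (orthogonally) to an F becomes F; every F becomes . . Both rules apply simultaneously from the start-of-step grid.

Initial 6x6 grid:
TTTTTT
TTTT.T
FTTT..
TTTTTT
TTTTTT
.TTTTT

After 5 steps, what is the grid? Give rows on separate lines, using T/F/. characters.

Step 1: 3 trees catch fire, 1 burn out
  TTTTTT
  FTTT.T
  .FTT..
  FTTTTT
  TTTTTT
  .TTTTT
Step 2: 5 trees catch fire, 3 burn out
  FTTTTT
  .FTT.T
  ..FT..
  .FTTTT
  FTTTTT
  .TTTTT
Step 3: 5 trees catch fire, 5 burn out
  .FTTTT
  ..FT.T
  ...F..
  ..FTTT
  .FTTTT
  .TTTTT
Step 4: 5 trees catch fire, 5 burn out
  ..FTTT
  ...F.T
  ......
  ...FTT
  ..FTTT
  .FTTTT
Step 5: 4 trees catch fire, 5 burn out
  ...FTT
  .....T
  ......
  ....FT
  ...FTT
  ..FTTT

...FTT
.....T
......
....FT
...FTT
..FTTT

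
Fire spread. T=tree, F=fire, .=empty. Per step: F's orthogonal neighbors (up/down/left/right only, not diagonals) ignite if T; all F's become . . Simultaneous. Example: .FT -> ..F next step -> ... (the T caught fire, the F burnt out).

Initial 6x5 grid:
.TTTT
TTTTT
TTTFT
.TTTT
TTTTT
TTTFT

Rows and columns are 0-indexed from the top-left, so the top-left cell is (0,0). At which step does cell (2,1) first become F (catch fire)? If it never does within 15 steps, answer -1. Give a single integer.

Step 1: cell (2,1)='T' (+7 fires, +2 burnt)
Step 2: cell (2,1)='F' (+9 fires, +7 burnt)
  -> target ignites at step 2
Step 3: cell (2,1)='.' (+7 fires, +9 burnt)
Step 4: cell (2,1)='.' (+3 fires, +7 burnt)
Step 5: cell (2,1)='.' (+0 fires, +3 burnt)
  fire out at step 5

2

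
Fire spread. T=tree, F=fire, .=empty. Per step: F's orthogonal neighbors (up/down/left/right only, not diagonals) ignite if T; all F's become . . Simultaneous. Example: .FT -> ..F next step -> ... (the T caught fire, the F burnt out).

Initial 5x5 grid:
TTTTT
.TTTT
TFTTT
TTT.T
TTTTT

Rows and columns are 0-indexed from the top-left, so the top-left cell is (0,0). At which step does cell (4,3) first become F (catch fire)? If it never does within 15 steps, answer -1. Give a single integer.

Step 1: cell (4,3)='T' (+4 fires, +1 burnt)
Step 2: cell (4,3)='T' (+6 fires, +4 burnt)
Step 3: cell (4,3)='T' (+6 fires, +6 burnt)
Step 4: cell (4,3)='F' (+4 fires, +6 burnt)
  -> target ignites at step 4
Step 5: cell (4,3)='.' (+2 fires, +4 burnt)
Step 6: cell (4,3)='.' (+0 fires, +2 burnt)
  fire out at step 6

4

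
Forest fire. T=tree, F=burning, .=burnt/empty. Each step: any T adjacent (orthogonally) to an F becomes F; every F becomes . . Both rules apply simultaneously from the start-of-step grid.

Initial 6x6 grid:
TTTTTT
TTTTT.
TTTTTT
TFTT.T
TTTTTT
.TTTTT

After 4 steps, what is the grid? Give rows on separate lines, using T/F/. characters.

Step 1: 4 trees catch fire, 1 burn out
  TTTTTT
  TTTTT.
  TFTTTT
  F.FT.T
  TFTTTT
  .TTTTT
Step 2: 7 trees catch fire, 4 burn out
  TTTTTT
  TFTTT.
  F.FTTT
  ...F.T
  F.FTTT
  .FTTTT
Step 3: 6 trees catch fire, 7 burn out
  TFTTTT
  F.FTT.
  ...FTT
  .....T
  ...FTT
  ..FTTT
Step 4: 6 trees catch fire, 6 burn out
  F.FTTT
  ...FT.
  ....FT
  .....T
  ....FT
  ...FTT

F.FTTT
...FT.
....FT
.....T
....FT
...FTT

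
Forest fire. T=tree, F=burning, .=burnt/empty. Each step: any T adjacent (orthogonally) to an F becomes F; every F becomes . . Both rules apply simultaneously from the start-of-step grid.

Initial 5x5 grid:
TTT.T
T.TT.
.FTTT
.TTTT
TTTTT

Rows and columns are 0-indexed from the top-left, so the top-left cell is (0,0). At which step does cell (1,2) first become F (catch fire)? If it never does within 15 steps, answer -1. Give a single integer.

Step 1: cell (1,2)='T' (+2 fires, +1 burnt)
Step 2: cell (1,2)='F' (+4 fires, +2 burnt)
  -> target ignites at step 2
Step 3: cell (1,2)='.' (+6 fires, +4 burnt)
Step 4: cell (1,2)='.' (+3 fires, +6 burnt)
Step 5: cell (1,2)='.' (+2 fires, +3 burnt)
Step 6: cell (1,2)='.' (+1 fires, +2 burnt)
Step 7: cell (1,2)='.' (+0 fires, +1 burnt)
  fire out at step 7

2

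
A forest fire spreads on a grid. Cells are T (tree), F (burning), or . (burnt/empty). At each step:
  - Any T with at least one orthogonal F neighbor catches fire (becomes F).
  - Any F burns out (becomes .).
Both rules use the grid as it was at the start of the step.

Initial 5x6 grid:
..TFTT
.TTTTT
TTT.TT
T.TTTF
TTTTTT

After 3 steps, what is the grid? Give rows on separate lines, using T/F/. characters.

Step 1: 6 trees catch fire, 2 burn out
  ..F.FT
  .TTFTT
  TTT.TF
  T.TTF.
  TTTTTF
Step 2: 7 trees catch fire, 6 burn out
  .....F
  .TF.FF
  TTT.F.
  T.TF..
  TTTTF.
Step 3: 4 trees catch fire, 7 burn out
  ......
  .F....
  TTF...
  T.F...
  TTTF..

......
.F....
TTF...
T.F...
TTTF..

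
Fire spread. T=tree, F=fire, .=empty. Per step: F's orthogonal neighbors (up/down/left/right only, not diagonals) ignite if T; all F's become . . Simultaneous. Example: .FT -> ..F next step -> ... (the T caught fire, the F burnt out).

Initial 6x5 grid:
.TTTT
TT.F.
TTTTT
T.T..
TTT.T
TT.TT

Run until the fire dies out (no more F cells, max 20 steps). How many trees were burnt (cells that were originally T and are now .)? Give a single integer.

Step 1: +2 fires, +1 burnt (F count now 2)
Step 2: +4 fires, +2 burnt (F count now 4)
Step 3: +3 fires, +4 burnt (F count now 3)
Step 4: +3 fires, +3 burnt (F count now 3)
Step 5: +3 fires, +3 burnt (F count now 3)
Step 6: +2 fires, +3 burnt (F count now 2)
Step 7: +1 fires, +2 burnt (F count now 1)
Step 8: +0 fires, +1 burnt (F count now 0)
Fire out after step 8
Initially T: 21, now '.': 27
Total burnt (originally-T cells now '.'): 18

Answer: 18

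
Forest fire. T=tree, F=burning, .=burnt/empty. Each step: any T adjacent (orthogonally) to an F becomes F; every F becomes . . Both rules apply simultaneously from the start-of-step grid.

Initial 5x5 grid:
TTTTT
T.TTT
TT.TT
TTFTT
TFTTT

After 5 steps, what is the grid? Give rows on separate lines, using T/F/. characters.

Step 1: 4 trees catch fire, 2 burn out
  TTTTT
  T.TTT
  TT.TT
  TF.FT
  F.FTT
Step 2: 5 trees catch fire, 4 burn out
  TTTTT
  T.TTT
  TF.FT
  F...F
  ...FT
Step 3: 4 trees catch fire, 5 burn out
  TTTTT
  T.TFT
  F...F
  .....
  ....F
Step 4: 4 trees catch fire, 4 burn out
  TTTFT
  F.F.F
  .....
  .....
  .....
Step 5: 3 trees catch fire, 4 burn out
  FTF.F
  .....
  .....
  .....
  .....

FTF.F
.....
.....
.....
.....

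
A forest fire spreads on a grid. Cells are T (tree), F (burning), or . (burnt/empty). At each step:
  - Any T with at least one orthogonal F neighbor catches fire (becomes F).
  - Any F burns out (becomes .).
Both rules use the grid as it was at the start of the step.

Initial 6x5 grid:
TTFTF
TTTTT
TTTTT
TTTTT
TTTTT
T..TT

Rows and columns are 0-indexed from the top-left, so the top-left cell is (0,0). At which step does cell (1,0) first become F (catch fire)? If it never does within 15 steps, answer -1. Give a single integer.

Step 1: cell (1,0)='T' (+4 fires, +2 burnt)
Step 2: cell (1,0)='T' (+5 fires, +4 burnt)
Step 3: cell (1,0)='F' (+5 fires, +5 burnt)
  -> target ignites at step 3
Step 4: cell (1,0)='.' (+5 fires, +5 burnt)
Step 5: cell (1,0)='.' (+4 fires, +5 burnt)
Step 6: cell (1,0)='.' (+2 fires, +4 burnt)
Step 7: cell (1,0)='.' (+1 fires, +2 burnt)
Step 8: cell (1,0)='.' (+0 fires, +1 burnt)
  fire out at step 8

3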